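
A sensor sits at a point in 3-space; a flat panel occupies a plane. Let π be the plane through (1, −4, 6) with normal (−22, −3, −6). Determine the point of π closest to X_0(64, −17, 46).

(-2, -26, 28)

n = (−22, −3, −6), |n|² = 529, and n·X_0 − (-46) = -1587.
t = -1587/529 = -3, so the foot is X_0 − t·n = (64, −17, 46) − (-3)·(−22, −3, −6) = (−2, −26, 28).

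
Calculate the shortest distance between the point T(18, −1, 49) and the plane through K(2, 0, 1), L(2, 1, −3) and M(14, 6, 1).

KL = (0, 1, −4) and KM = (12, 6, 0), so a normal is n = KL × KM = (24, −48, −12).
d = |24·18 + (-48)·(-1) + (-12)·49 − 36| / √(576 + 2304 + 144) = |-144| / (12√21) = 4√21/7.

4√21/7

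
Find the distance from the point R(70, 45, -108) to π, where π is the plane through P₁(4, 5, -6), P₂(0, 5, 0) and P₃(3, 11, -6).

28√53/53

P₁P₂ = (-4, 0, 6) and P₁P₃ = (-1, 6, 0), so a normal is n = P₁P₂ × P₁P₃ = (-36, -6, -24).
Then n·(70, 45, -108) - (-30) = -168.
|n| = √(1296 + 36 + 576) = 6√53, so the distance is |-168|/(6√53) = 28/√53.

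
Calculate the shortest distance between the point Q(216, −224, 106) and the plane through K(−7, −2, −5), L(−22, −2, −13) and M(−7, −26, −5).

KL = (−15, 0, −8) and KM = (0, −24, 0), so a normal is n = KL × KM = (−192, 0, 360).
n = (−192, 0, 360); n·P − (-456) = -2856; |n| = 408; distance = 2856/408 = 7.

7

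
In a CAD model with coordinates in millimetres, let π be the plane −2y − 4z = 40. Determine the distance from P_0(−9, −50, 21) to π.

n = (0, −2, −4); n·P − 40 = -24; |n| = 2√5; distance = 24/(2√5) = 12/√5.

12√5/5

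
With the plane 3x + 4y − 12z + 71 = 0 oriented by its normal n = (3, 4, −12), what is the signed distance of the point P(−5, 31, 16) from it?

-12/13

n·P − (-71) = -12.
|n| = 13, so the signed distance is -12/13.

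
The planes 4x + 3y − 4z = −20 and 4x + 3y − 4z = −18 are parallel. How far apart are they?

With common normal n = (4, 3, −4) (|n| = √41), the distance is |(-20) − (-18)|/|n| = 2/√41 = 2√41/41.

2√41/41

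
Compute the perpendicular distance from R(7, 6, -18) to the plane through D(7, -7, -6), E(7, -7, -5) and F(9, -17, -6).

√26/2

DE = (0, 0, 1) and DF = (2, -10, 0), so a normal is n = DE × DF = (10, 2, 0).
Then n·(7, 6, -18) - 56 = 26.
|n| = √(100 + 4 + 0) = 2√26, so the distance is |26|/(2√26) = 13/√26.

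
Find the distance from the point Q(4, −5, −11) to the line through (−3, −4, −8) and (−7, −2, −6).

√5

A direction vector is d = (−4, 2, 2).
AP = (7, −1, −3); AP·d = -36, |AP|² = 59, |d|² = 24.
distance² = |AP|² − (AP·d)²/|d|² = 59 − 1296/24 = 5, so the distance is √5.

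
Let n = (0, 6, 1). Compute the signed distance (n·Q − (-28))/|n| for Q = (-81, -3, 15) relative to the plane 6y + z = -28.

n·Q − (-28) = 25.
|n| = √37, so the signed distance is 25/√37.

25/√37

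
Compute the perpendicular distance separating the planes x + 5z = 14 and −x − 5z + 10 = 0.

2√26/13

Divide the second equation by -1 to match normals: x + 5z = 10.
Both planes have normal n = (1, 0, 5), |n| = √26. Any point on the first plane is at distance |10 − 14|/|n| = 4/√26 from the second.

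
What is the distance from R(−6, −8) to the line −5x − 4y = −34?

d = |(-5)·(-6) + (-4)·(-8) − (-34)| / √(25 + 16) = |96|/√41 = 96√41/41.

96/√41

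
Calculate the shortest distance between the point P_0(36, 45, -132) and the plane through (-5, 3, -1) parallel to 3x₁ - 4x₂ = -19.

9

Parallel planes share the normal n = (3, -4, 0); since (-5, 3, -1) lies on the plane, its equation is 3x₁ - 4x₂ = -27.
d = |3·36 + (-4)·45 − (-27)| / √(9 + 16 + 0) = |-45| / 5 = 9.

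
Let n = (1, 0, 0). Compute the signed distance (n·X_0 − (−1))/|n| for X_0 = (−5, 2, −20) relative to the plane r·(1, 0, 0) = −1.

-4

n·X_0 − (-1) = -4.
|n| = 1, so the signed distance is -4/1 = -4.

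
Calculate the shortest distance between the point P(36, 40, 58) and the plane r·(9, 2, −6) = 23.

3

Normal vector n = (9, 2, −6), and n·(36, 40, 58) − 23 = 33.
|n| = √(81 + 4 + 36) = 11, so the distance is |33|/11 = 3.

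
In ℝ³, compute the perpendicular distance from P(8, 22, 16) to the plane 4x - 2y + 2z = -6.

13/√6

Normal vector n = (4, -2, 2), and n·(8, 22, 16) - (-6) = 26.
|n| = √(16 + 4 + 4) = 2√6, so the distance is |26|/(2√6) = 13/√6.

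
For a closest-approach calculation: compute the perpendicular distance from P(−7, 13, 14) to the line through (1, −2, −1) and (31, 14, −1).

A direction vector is d = (30, 16, 0).
AP = (−8, 15, 15), and AP × d = (−240, 450, −578).
|AP × d|² = 594184 and |d|² = 1156, so the distance is √(594184/1156) = √514.

√514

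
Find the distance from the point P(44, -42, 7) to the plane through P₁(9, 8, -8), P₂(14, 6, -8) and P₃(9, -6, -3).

P₁P₂ = (5, -2, 0) and P₁P₃ = (0, -14, 5), so a normal is n = P₁P₂ × P₁P₃ = (-10, -25, -70).
Then n·(44, -42, 7) - 270 = -150.
|n| = √(100 + 625 + 4900) = 75, so the distance is |-150|/75 = 2.

2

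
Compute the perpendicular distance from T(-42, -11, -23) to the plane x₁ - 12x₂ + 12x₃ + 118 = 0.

4

Normal vector n = (1, -12, 12), and n·(-42, -11, -23) - (-118) = -68.
|n| = √(1 + 144 + 144) = 17, so the distance is |-68|/17 = 4.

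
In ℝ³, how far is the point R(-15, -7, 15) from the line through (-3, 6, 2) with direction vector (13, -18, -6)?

√482

Direction vector d = (13, -18, -6).
AP = (-12, -13, 13), and AP × d = (312, 97, 385).
|AP × d|² = 254978 and |d|² = 529, so the distance is √(254978/529) = √482.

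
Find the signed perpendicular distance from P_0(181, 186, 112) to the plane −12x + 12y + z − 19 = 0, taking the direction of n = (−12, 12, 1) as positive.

9

n·P_0 − 19 = 153.
|n| = 17, so the signed distance is 153/17 = 9.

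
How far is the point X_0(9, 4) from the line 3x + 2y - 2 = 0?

33/√13

The normal to the line is n = (3, 2) with |n| = √13.
|n·X_0 − 2| = |35 − 2| = 33, so the distance is 33/√13.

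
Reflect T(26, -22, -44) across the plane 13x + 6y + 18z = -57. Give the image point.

(52, -10, -8)

n = (13, 6, 18), |n|² = 529, n·T − (-57) = -529, so t = -529/529 = -1.
Foot F = T − (-1)·n = (39, -16, -26); the reflection is 2F − T = (52, -10, -8).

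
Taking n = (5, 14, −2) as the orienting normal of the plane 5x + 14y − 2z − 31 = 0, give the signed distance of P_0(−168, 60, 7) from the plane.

n·P_0 − 31 = -45.
|n| = 15, so the signed distance is -45/15 = -3.

-3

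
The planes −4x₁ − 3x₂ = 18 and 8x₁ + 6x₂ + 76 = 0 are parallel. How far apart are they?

4

Divide the second equation by -2 to match normals: −4x₁ − 3x₂ = 38.
Both planes have normal n = (−4, −3, 0), |n| = 5. Any point on the first plane is at distance |38 − 18|/|n| = 20/5 = 4 from the second.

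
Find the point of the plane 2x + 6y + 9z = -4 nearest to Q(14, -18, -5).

The perpendicular from Q has direction n = (2, 6, 9): r = (14, -18, -5) + μ(2, 6, 9).
Substitute into the plane: n·(Q + μn) = -4 gives -125 + 121μ = -4, so μ = 1.
Foot = (14, -18, -5) + 1·(2, 6, 9) = (16, -12, 4).

(16, -12, 4)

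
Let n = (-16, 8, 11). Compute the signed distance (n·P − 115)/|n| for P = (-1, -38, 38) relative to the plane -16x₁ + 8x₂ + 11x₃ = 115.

n·P − 115 = 15.
|n| = 21, so the signed distance is 15/21 = 5/7.

5/7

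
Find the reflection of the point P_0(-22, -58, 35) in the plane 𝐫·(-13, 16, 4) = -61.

With n = (-13, 16, 4), the signed offset is (n·P_0 − (-61))/|n|² = -441/441 = -1.
P_0' = P_0 − 2t·n = (-22, -58, 35) − (-2)·(-13, 16, 4) = (-48, -26, 43).

(-48, -26, 43)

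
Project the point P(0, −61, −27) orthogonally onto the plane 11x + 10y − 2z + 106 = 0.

n = (11, 10, −2), |n|² = 225, and n·P − (-106) = -450.
t = -450/225 = -2, so the foot is P − t·n = (0, −61, −27) − (-2)·(11, 10, −2) = (22, −41, −31).

(22, -41, -31)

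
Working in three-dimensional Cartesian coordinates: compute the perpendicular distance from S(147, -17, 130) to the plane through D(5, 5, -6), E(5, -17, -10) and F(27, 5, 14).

DE = (0, -22, -4) and DF = (22, 0, 20), so a normal is n = DE × DF = (-440, -88, 484).
d = |(-440)·147 + (-88)·(-17) + 484·130 − (-5544)| / √(193600 + 7744 + 234256) = |5280| / 660 = 8.

8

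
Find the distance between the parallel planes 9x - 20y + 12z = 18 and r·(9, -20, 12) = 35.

17/25

Both planes have normal n = (9, -20, 12), |n| = 25. Any point on the first plane is at distance |35 − 18|/|n| = 17/25 from the second.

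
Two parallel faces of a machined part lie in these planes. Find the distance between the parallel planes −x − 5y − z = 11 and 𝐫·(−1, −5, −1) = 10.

With common normal n = (−1, −5, −1) (|n| = 3√3), the distance is |11 − 10|/|n| = 1/(3√3) = √3/9.

√3/9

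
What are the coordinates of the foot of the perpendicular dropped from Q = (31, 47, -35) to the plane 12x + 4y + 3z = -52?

The perpendicular from Q has direction n = (12, 4, 3): r = (31, 47, -35) + λ(12, 4, 3).
Substitute into the plane: n·(Q + λn) = -52 gives 455 + 169λ = -52, so λ = -3.
Foot = (31, 47, -35) + (-3)·(12, 4, 3) = (-5, 35, -44).

(-5, 35, -44)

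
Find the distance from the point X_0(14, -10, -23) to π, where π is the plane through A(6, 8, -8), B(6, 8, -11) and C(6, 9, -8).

AB = (0, 0, -3) and AC = (0, 1, 0), so a normal is n = AB × AC = (3, 0, 0).
d = |3·14 − 18| / √(9 + 0 + 0) = |24| / 3 = 8.

8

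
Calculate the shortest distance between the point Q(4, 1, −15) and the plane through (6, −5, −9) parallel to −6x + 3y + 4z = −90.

6√61/61

Parallel planes share the normal n = (−6, 3, 4); since (6, −5, −9) lies on the plane, its equation is −6x + 3y + 4z = -87.
Then n·(4, 1, −15) − (−87) = 6.
|n| = √(36 + 9 + 16) = √61, so the distance is |6|/√61 = 6√61/61.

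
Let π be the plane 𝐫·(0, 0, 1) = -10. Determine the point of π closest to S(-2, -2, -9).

The perpendicular from S has direction n = (0, 0, 1): r = (-2, -2, -9) + t(0, 0, 1).
Substitute into the plane: n·(S + tn) = -10 gives -9 + 1t = -10, so t = -1.
Foot = (-2, -2, -9) + (-1)·(0, 0, 1) = (-2, -2, -10).

(-2, -2, -10)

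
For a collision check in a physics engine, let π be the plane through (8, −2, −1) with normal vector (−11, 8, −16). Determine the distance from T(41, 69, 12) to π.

1/7

The plane has equation n·(r − (8, −2, −1)) = 0, i.e. n·r = -88.
d = |(-11)·41 + 8·69 + (-16)·12 − (-88)| / √(121 + 64 + 256) = |-3| / 21 = 1/7.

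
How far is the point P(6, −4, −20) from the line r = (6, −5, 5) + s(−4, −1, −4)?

√329

Direction vector d = (−4, −1, −4).
AP = (0, 1, −25); AP·d = 99, |AP|² = 626, |d|² = 33.
distance² = |AP|² − (AP·d)²/|d|² = 626 − 9801/33 = 329, so the distance is √329.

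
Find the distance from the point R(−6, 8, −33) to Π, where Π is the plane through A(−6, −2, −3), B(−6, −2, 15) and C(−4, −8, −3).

AB = (0, 0, 18) and AC = (2, −6, 0), so a normal is n = AB × AC = (108, 36, 0).
Then n·(−6, 8, −33) − (−720) = 360.
|n| = √(11664 + 1296 + 0) = 36√10, so the distance is |360|/(36√10) = √10.

√10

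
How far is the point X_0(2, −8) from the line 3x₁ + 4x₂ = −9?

The normal to the line is n = (3, 4) with |n| = 5.
|n·X_0 − (-9)| = |-26 − (-9)| = 17, so the distance is 17/5.

17/5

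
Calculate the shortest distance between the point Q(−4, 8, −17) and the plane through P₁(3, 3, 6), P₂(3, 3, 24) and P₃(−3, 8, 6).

P₁P₂ = (0, 0, 18) and P₁P₃ = (−6, 5, 0), so a normal is n = P₁P₂ × P₁P₃ = (−90, −108, 0).
Then n·(−4, 8, −17) − (−594) = 90.
|n| = √(8100 + 11664 + 0) = 18√61, so the distance is |90|/(18√61) = 5/√61.

5√61/61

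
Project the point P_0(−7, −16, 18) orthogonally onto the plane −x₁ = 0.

(0, -16, 18)

n = (−1, 0, 0), |n|² = 1, and n·P_0 − 0 = 7.
t = 7/1 = 7, so the foot is P_0 − t·n = (−7, −16, 18) − 7·(−1, 0, 0) = (0, −16, 18).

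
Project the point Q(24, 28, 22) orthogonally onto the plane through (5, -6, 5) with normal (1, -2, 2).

The perpendicular from Q has direction n = (1, -2, 2): r = (24, 28, 22) + λ(1, -2, 2).
Substitute into the plane: n·(Q + λn) = 27 gives 12 + 9λ = 27, so λ = 5/3.
Foot = (24, 28, 22) + (5/3)·(1, -2, 2) = (77/3, 74/3, 76/3).

(77/3, 74/3, 76/3)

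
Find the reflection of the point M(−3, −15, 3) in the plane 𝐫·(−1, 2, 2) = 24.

(-13, 5, 23)

n = (−1, 2, 2), |n|² = 9, n·M − 24 = -45, so t = -45/9 = -5.
Foot F = M − (-5)·n = (−8, −5, 13); the reflection is 2F − M = (−13, 5, 23).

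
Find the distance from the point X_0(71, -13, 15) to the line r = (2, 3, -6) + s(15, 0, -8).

Direction vector d = (15, 0, -8).
AP = (69, -16, 21); AP·d = 867, |AP|² = 5458, |d|² = 289.
distance² = |AP|² − (AP·d)²/|d|² = 5458 − 751689/289 = 2857, so the distance is √2857.

√2857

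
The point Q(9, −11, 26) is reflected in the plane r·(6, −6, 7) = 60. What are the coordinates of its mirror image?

With n = (6, −6, 7), the signed offset is (n·Q − 60)/|n|² = 242/121 = 2.
Q' = Q − 2t·n = (9, −11, 26) − 4·(6, −6, 7) = (−15, 13, −2).

(-15, 13, -2)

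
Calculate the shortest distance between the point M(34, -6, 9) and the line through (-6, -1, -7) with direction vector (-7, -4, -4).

3√65

Direction vector d = (-7, -4, -4).
AP = (40, -5, 16); AP·d = -324, |AP|² = 1881, |d|² = 81.
distance² = |AP|² − (AP·d)²/|d|² = 1881 − 104976/81 = 585, so the distance is 3√65.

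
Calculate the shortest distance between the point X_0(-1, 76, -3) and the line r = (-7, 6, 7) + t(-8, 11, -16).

Direction vector d = (-8, 11, -16).
AP = (6, 70, -10); AP·d = 882, |AP|² = 5036, |d|² = 441.
distance² = |AP|² − (AP·d)²/|d|² = 5036 − 777924/441 = 3272, so the distance is 2√818.

2√818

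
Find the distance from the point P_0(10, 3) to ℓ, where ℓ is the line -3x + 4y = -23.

1

d = |(-3)·10 + 4·3 − (-23)| / √(9 + 16) = |5|/5 = 1.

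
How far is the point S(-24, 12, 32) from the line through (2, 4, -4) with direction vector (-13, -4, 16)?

4√17

Direction vector d = (-13, -4, 16).
AP = (-26, 8, 36); AP·d = 882, |AP|² = 2036, |d|² = 441.
distance² = |AP|² − (AP·d)²/|d|² = 2036 − 777924/441 = 272, so the distance is 4√17.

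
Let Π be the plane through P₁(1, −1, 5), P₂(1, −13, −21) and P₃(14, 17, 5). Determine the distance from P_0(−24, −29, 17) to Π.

14/23

P₁P₂ = (0, −12, −26) and P₁P₃ = (13, 18, 0), so a normal is n = P₁P₂ × P₁P₃ = (468, −338, 156).
Then n·(−24, −29, 17) − 1586 = −364.
|n| = √(219024 + 114244 + 24336) = 598, so the distance is |-364|/598 = 14/23.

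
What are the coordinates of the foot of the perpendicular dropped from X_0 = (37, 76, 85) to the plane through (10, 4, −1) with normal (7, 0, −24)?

(58, 76, 13)

The perpendicular from X_0 has direction n = (7, 0, −24): r = (37, 76, 85) + t(7, 0, −24).
Substitute into the plane: n·(X_0 + tn) = 94 gives -1781 + 625t = 94, so t = 3.
Foot = (37, 76, 85) + 3·(7, 0, −24) = (58, 76, 13).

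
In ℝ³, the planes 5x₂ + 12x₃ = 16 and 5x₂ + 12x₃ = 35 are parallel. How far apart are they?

19/13

With common normal n = (0, 5, 12) (|n| = 13), the distance is |16 − 35|/|n| = 19/13.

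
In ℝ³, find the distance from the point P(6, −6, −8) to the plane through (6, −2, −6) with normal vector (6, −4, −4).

The plane has equation n·(r − (6, −2, −6)) = 0, i.e. n·r = 68.
n = (6, −4, −4); n·P − 68 = 24; |n| = 2√17; distance = 24/(2√17) = 12√17/17.

12/√17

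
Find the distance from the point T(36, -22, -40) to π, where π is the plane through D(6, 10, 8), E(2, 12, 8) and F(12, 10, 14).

14/√6

DE = (-4, 2, 0) and DF = (6, 0, 6), so a normal is n = DE × DF = (12, 24, -12).
Then n·(36, -22, -40) - 216 = 168.
|n| = √(144 + 576 + 144) = 12√6, so the distance is |168|/(12√6) = 7√6/3.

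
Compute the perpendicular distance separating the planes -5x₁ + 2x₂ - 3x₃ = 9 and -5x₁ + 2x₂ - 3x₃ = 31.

22/√38

Both planes have normal n = (-5, 2, -3), |n| = √38. Any point on the first plane is at distance |31 − 9|/|n| = 22/√38 from the second.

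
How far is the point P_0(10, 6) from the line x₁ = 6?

4

d = |1·10 + 0·6 − 6| / √(1 + 0) = |4|/1 = 4.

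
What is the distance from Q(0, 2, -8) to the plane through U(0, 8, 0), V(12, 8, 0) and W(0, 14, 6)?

UV = (12, 0, 0) and UW = (0, 6, 6), so a normal is n = UV × UW = (0, -72, 72).
d = |(-72)·2 + 72·(-8) − (-576)| / √(0 + 5184 + 5184) = |-144| / (72√2) = √2.

√2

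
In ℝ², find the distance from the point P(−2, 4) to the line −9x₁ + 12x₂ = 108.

d = |(-9)·(-2) + 12·4 − 108| / √(81 + 144) = |-42|/15 = 14/5.

14/5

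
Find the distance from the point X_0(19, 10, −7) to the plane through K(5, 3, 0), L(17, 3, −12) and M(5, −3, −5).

KL = (12, 0, −12) and KM = (0, −6, −5), so a normal is n = KL × KM = (−72, 60, −72).
Then n·(19, 10, −7) − (−180) = −84.
|n| = √(5184 + 3600 + 5184) = 12√97, so the distance is |-84|/(12√97) = 7√97/97.

7√97/97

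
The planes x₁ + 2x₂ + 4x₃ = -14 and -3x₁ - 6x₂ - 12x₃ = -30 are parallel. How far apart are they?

24/√21

Divide the second equation by -3 to match normals: x₁ + 2x₂ + 4x₃ = 10.
With common normal n = (1, 2, 4) (|n| = √21), the distance is |(-14) − 10|/|n| = 24/√21 = 8√21/7.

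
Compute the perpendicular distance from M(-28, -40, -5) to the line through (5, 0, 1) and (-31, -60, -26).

A direction vector is d = (-36, -60, -27).
AP = (-33, -40, -6), and AP × d = (720, -675, 540).
|AP × d|² = 1265625 and |d|² = 5625, so the distance is √(1265625/5625) = √225 = 15.

15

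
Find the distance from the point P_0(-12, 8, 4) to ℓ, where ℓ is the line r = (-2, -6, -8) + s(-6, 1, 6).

Direction vector d = (-6, 1, 6).
AP = (-10, 14, 12), and AP × d = (72, -12, 74).
|AP × d|² = 10804 and |d|² = 73, so the distance is √(10804/73) = √148 = 2√37.

2√37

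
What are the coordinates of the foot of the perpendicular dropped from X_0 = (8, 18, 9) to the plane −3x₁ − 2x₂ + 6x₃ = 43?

n = (−3, −2, 6), |n|² = 49, and n·X_0 − 43 = -49.
t = -49/49 = -1, so the foot is X_0 − t·n = (8, 18, 9) − (-1)·(−3, −2, 6) = (5, 16, 15).

(5, 16, 15)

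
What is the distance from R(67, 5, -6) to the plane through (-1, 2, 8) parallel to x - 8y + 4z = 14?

4/3

Parallel planes share the normal n = (1, -8, 4); since (-1, 2, 8) lies on the plane, its equation is x - 8y + 4z = 15.
Then n·(67, 5, -6) - 15 = -12.
|n| = √(1 + 64 + 16) = 9, so the distance is |-12|/9 = 4/3.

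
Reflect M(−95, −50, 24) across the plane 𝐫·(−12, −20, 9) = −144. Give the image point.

n = (−12, −20, 9), |n|² = 625, n·M − (-144) = 2500, so t = 2500/625 = 4.
Foot F = M − 4·n = (−47, 30, −12); the reflection is 2F − M = (1, 110, −48).

(1, 110, -48)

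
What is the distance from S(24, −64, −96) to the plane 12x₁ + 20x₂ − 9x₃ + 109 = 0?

n = (12, 20, −9); n·P − (-109) = -19; |n| = 25; distance = 19/25.

19/25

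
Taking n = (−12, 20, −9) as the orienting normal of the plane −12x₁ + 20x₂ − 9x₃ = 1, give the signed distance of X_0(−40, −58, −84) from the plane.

n·X_0 − 1 = 75.
|n| = 25, so the signed distance is 75/25 = 3.

3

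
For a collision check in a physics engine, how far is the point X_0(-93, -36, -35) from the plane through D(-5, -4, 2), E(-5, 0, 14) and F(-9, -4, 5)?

DE = (0, 4, 12) and DF = (-4, 0, 3), so a normal is n = DE × DF = (12, -48, 16).
d = |12·(-93) + (-48)·(-36) + 16·(-35) − 164| / √(144 + 2304 + 256) = |-112| / 52 = 28/13.

28/13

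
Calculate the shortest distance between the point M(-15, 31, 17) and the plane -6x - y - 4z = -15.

6/√53

Normal vector n = (-6, -1, -4), and n·(-15, 31, 17) - (-15) = 6.
|n| = √(36 + 1 + 16) = √53, so the distance is |6|/√53 = 6√53/53.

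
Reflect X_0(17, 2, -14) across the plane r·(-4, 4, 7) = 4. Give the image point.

n = (-4, 4, 7), |n|² = 81, n·X_0 − 4 = -162, so t = -162/81 = -2.
Foot F = X_0 − (-2)·n = (9, 10, 0); the reflection is 2F − X_0 = (1, 18, 14).

(1, 18, 14)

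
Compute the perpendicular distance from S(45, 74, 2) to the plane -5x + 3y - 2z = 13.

20/√38

Normal vector n = (-5, 3, -2), and n·(45, 74, 2) - 13 = -20.
|n| = √(25 + 9 + 4) = √38, so the distance is |-20|/√38 = 10√38/19.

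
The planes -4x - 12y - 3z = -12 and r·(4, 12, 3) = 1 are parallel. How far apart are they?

Divide the second equation by -1 to match normals: -4x - 12y - 3z = -1.
With common normal n = (-4, -12, -3) (|n| = 13), the distance is |(-12) − (-1)|/|n| = 11/13.

11/13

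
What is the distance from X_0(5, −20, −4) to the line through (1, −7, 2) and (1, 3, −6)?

6√5

A direction vector is d = (0, 10, −8).
AP = (4, −13, −6), and AP × d = (164, 32, 40).
|AP × d|² = 29520 and |d|² = 164, so the distance is √(29520/164) = √180 = 6√5.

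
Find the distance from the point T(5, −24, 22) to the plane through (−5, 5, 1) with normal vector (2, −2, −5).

27/√33

The plane has equation n·(r − (−5, 5, 1)) = 0, i.e. n·r = -25.
Then n·(5, −24, 22) − (−25) = −27.
|n| = √(4 + 4 + 25) = √33, so the distance is |-27|/√33 = 9√33/11.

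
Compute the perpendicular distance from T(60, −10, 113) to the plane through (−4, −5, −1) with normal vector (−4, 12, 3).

The plane has equation n·(r − (−4, −5, −1)) = 0, i.e. n·r = -47.
d = |(-4)·60 + 12·(-10) + 3·113 − (-47)| / √(16 + 144 + 9) = |26| / 13 = 2.

2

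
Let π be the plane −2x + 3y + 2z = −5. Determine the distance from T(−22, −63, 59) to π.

d = |(-2)·(-22) + 3·(-63) + 2·59 − (-5)| / √(4 + 9 + 4) = |-22| / √17 = 22/√17.

22√17/17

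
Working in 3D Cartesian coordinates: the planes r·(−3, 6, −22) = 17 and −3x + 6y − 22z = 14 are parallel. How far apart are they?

With common normal n = (−3, 6, −22) (|n| = 23), the distance is |17 − 14|/|n| = 3/23.

3/23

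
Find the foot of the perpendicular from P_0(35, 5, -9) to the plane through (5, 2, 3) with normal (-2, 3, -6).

n = (-2, 3, -6), |n|² = 49, and n·P_0 − (-22) = 21.
t = 21/49 = 3/7, so the foot is P_0 − t·n = (35, 5, -9) − (3/7)·(-2, 3, -6) = (251/7, 26/7, -45/7).

(251/7, 26/7, -45/7)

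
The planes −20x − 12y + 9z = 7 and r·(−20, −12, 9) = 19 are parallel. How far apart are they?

12/25

Both planes have normal n = (−20, −12, 9), |n| = 25. Any point on the first plane is at distance |19 − 7|/|n| = 12/25 from the second.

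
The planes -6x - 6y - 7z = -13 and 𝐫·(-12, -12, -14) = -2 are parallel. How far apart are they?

Divide the second equation by 2 to match normals: -6x - 6y - 7z = -1.
Both planes have normal n = (-6, -6, -7), |n| = 11. Any point on the first plane is at distance |(-1) − (-13)|/|n| = 12/11 from the second.

12/11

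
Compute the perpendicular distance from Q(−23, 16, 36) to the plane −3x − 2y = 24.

d = |(-3)·(-23) + (-2)·16 − 24| / √(9 + 4 + 0) = |13| / √13 = √13.

√13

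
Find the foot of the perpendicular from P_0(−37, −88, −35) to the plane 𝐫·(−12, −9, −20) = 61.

(-1, -61, 25)

n = (−12, −9, −20), |n|² = 625, and n·P_0 − 61 = 1875.
t = 1875/625 = 3, so the foot is P_0 − t·n = (−37, −88, −35) − 3·(−12, −9, −20) = (−1, −61, 25).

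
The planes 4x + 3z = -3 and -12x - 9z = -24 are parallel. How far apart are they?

Divide the second equation by -3 to match normals: 4x + 3z = 8.
With common normal n = (4, 0, 3) (|n| = 5), the distance is |(-3) − 8|/|n| = 11/5.

11/5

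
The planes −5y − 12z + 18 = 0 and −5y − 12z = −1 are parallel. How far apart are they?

With common normal n = (0, −5, −12) (|n| = 13), the distance is |(-18) − (-1)|/|n| = 17/13.

17/13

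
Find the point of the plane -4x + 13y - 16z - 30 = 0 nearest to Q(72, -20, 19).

(64, 6, -13)

n = (-4, 13, -16), |n|² = 441, and n·Q − 30 = -882.
t = -882/441 = -2, so the foot is Q − t·n = (72, -20, 19) − (-2)·(-4, 13, -16) = (64, 6, -13).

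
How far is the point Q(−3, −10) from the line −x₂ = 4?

The normal to the line is n = (0, −1) with |n| = 1.
|n·Q − 4| = |10 − 4| = 6, so the distance is 6/1 = 6.

6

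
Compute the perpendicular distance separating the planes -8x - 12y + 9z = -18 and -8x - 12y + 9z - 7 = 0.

25/17

Both planes have normal n = (-8, -12, 9), |n| = 17. Any point on the first plane is at distance |7 − (-18)|/|n| = 25/17 from the second.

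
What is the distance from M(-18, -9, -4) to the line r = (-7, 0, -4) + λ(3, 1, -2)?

Direction vector d = (3, 1, -2).
AP = (-11, -9, 0); AP·d = -42, |AP|² = 202, |d|² = 14.
distance² = |AP|² − (AP·d)²/|d|² = 202 − 1764/14 = 76, so the distance is 2√19.

2√19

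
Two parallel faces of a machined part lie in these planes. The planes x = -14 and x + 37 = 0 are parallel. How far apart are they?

23

Both planes have normal n = (1, 0, 0), |n| = 1. Any point on the first plane is at distance |(-37) − (-14)|/|n| = 23/1 = 23 from the second.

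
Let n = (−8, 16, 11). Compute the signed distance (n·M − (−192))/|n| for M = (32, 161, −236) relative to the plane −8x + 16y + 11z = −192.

n·M − (-192) = -84.
|n| = 21, so the signed distance is -84/21 = -4.

-4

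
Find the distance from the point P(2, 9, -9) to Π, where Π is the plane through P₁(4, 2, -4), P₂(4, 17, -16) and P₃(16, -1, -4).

P₁P₂ = (0, 15, -12) and P₁P₃ = (12, -3, 0), so a normal is n = P₁P₂ × P₁P₃ = (-36, -144, -180).
d = |(-36)·2 + (-144)·9 + (-180)·(-9) − 288| / √(1296 + 20736 + 32400) = |-36| / (36√42) = 1/√42.

1/√42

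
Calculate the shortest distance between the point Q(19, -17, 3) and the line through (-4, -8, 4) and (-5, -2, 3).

A direction vector is d = (-1, 6, -1).
AP = (23, -9, -1); AP·d = -76, |AP|² = 611, |d|² = 38.
distance² = |AP|² − (AP·d)²/|d|² = 611 − 5776/38 = 459, so the distance is 3√51.

3√51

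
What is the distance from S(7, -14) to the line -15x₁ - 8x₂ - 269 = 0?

The normal to the line is n = (-15, -8) with |n| = 17.
|n·S − 269| = |7 − 269| = 262, so the distance is 262/17.

262/17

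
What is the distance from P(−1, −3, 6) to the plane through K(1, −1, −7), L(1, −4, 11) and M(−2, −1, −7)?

√37/37

KL = (0, −3, 18) and KM = (−3, 0, 0), so a normal is n = KL × KM = (0, −54, −9).
Then n·(−1, −3, 6) − 117 = −9.
|n| = √(0 + 2916 + 81) = 9√37, so the distance is |-9|/(9√37) = √37/37.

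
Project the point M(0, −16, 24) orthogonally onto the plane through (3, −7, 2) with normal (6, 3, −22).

n = (6, 3, −22), |n|² = 529, and n·M − (-47) = -529.
t = -529/529 = -1, so the foot is M − t·n = (0, −16, 24) − (-1)·(6, 3, −22) = (6, −13, 2).

(6, -13, 2)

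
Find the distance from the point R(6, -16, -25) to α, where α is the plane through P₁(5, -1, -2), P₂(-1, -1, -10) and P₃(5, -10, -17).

P₁P₂ = (-6, 0, -8) and P₁P₃ = (0, -9, -15), so a normal is n = P₁P₂ × P₁P₃ = (-72, -90, 54).
d = |(-72)·6 + (-90)·(-16) + 54·(-25) − (-378)| / √(5184 + 8100 + 2916) = |36| / (90√2) = √2/5.

√2/5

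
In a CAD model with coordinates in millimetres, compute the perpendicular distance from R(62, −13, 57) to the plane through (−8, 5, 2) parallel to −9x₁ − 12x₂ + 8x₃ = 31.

Parallel planes share the normal n = (−9, −12, 8); since (−8, 5, 2) lies on the plane, its equation is −9x₁ − 12x₂ + 8x₃ = 28.
Then n·(62, −13, 57) − 28 = 26.
|n| = √(81 + 144 + 64) = 17, so the distance is |26|/17 = 26/17.

26/17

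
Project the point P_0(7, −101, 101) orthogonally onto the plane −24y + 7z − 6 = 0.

(7, 19, 66)

The perpendicular from P_0 has direction n = (0, −24, 7): r = (7, −101, 101) + μ(0, −24, 7).
Substitute into the plane: n·(P_0 + μn) = 6 gives 3131 + 625μ = 6, so μ = -5.
Foot = (7, −101, 101) + (-5)·(0, −24, 7) = (7, 19, 66).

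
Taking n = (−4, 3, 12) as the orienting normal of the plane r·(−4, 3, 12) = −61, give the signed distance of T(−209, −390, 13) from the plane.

n·T − (-61) = -117.
|n| = 13, so the signed distance is -117/13 = -9.

-9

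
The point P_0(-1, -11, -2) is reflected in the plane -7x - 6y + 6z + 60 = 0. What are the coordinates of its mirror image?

n = (-7, -6, 6), |n|² = 121, n·P_0 − (-60) = 121, so t = 121/121 = 1.
Foot F = P_0 − 1·n = (6, -5, -8); the reflection is 2F − P_0 = (13, 1, -14).

(13, 1, -14)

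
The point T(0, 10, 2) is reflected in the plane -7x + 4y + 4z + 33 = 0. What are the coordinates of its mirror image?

(14, 2, -6)

With n = (-7, 4, 4), the signed offset is (n·T − (-33))/|n|² = 81/81 = 1.
T' = T − 2t·n = (0, 10, 2) − 2·(-7, 4, 4) = (14, 2, -6).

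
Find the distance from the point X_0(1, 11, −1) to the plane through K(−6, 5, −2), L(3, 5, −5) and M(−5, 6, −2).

KL = (9, 0, −3) and KM = (1, 1, 0), so a normal is n = KL × KM = (3, −3, 9).
Then n·(1, 11, −1) − (−51) = 12.
|n| = √(9 + 9 + 81) = 3√11, so the distance is |12|/(3√11) = 4/√11.

4√11/11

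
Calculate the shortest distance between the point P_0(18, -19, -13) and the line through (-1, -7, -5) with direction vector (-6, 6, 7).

√85

Direction vector d = (-6, 6, 7).
AP = (19, -12, -8), and AP × d = (-36, -85, 42).
|AP × d|² = 10285 and |d|² = 121, so the distance is √(10285/121) = √85.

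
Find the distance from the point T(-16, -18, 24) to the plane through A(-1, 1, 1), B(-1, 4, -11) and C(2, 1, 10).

8/√26

AB = (0, 3, -12) and AC = (3, 0, 9), so a normal is n = AB × AC = (27, -36, -9).
Then n·(-16, -18, 24) - (-72) = 72.
|n| = √(729 + 1296 + 81) = 9√26, so the distance is |72|/(9√26) = 8/√26.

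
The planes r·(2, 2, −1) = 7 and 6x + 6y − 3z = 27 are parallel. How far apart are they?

Divide the second equation by 3 to match normals: 2x + 2y − z = 9.
Both planes have normal n = (2, 2, −1), |n| = 3. Any point on the first plane is at distance |9 − 7|/|n| = 2/3 from the second.

2/3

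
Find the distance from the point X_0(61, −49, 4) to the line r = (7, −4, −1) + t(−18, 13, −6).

Direction vector d = (−18, 13, −6).
AP = (54, −45, 5), and AP × d = (205, 234, −108).
|AP × d|² = 108445 and |d|² = 529, so the distance is √(108445/529) = √205.

√205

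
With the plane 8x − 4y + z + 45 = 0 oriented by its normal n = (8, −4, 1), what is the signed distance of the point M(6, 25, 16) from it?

1

n·M − (-45) = 9.
|n| = 9, so the signed distance is 9/9 = 1.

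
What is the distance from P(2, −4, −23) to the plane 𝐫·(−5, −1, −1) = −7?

8/√3

n = (−5, −1, −1); n·P − (-7) = 24; |n| = 3√3; distance = 24/(3√3) = 8√3/3.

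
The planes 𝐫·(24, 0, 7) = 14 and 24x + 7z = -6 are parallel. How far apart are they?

With common normal n = (24, 0, 7) (|n| = 25), the distance is |14 − (-6)|/|n| = 20/25 = 4/5.

4/5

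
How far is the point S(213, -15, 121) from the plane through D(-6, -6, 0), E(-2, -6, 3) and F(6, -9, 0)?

5

DE = (4, 0, 3) and DF = (12, -3, 0), so a normal is n = DE × DF = (9, 36, -12).
n = (9, 36, -12); n·P − (-270) = 195; |n| = 39; distance = 195/39 = 5.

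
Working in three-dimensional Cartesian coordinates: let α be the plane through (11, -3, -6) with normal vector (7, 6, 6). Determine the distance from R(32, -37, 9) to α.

The plane has equation n·(r − (11, -3, -6)) = 0, i.e. n·r = 23.
n = (7, 6, 6); n·P − 23 = 33; |n| = 11; distance = 33/11 = 3.

3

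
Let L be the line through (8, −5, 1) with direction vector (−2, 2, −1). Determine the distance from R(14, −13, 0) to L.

Direction vector d = (−2, 2, −1).
AP = (6, −8, −1); AP·d = -27, |AP|² = 101, |d|² = 9.
distance² = |AP|² − (AP·d)²/|d|² = 101 − 729/9 = 20, so the distance is 2√5.

2√5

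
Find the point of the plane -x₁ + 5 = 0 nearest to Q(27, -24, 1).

(5, -24, 1)

n = (-1, 0, 0), |n|² = 1, and n·Q − (-5) = -22.
t = -22/1 = -22, so the foot is Q − t·n = (27, -24, 1) − (-22)·(-1, 0, 0) = (5, -24, 1).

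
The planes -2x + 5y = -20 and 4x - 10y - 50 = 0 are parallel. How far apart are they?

Divide the second equation by -2 to match normals: -2x + 5y = -25.
Both planes have normal n = (-2, 5, 0), |n| = √29. Any point on the first plane is at distance |(-25) − (-20)|/|n| = 5/√29 = 5√29/29 from the second.

5/√29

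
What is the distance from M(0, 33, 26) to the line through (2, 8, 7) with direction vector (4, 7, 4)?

Direction vector d = (4, 7, 4).
AP = (-2, 25, 19), and AP × d = (-33, 84, -114).
|AP × d|² = 21141 and |d|² = 81, so the distance is √(21141/81) = √261 = 3√29.

3√29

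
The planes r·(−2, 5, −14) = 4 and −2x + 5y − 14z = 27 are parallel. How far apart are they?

23/15

Both planes have normal n = (−2, 5, −14), |n| = 15. Any point on the first plane is at distance |27 − 4|/|n| = 23/15 from the second.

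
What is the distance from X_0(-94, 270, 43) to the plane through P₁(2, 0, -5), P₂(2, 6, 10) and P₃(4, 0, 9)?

P₁P₂ = (0, 6, 15) and P₁P₃ = (2, 0, 14), so a normal is n = P₁P₂ × P₁P₃ = (84, 30, -12).
Then n·(-94, 270, 43) - 228 = -540.
|n| = √(7056 + 900 + 144) = 90, so the distance is |-540|/90 = 6.

6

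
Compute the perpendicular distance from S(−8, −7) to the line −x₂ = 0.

d = |0·(-8) + (-1)·(-7) − 0| / √(0 + 1) = |7|/1 = 7.

7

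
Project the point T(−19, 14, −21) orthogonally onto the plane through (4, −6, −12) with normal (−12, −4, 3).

(-7, 18, -24)

The perpendicular from T has direction n = (−12, −4, 3): r = (−19, 14, −21) + λ(−12, −4, 3).
Substitute into the plane: n·(T + λn) = -60 gives 109 + 169λ = -60, so λ = -1.
Foot = (−19, 14, −21) + (-1)·(−12, −4, 3) = (−7, 18, −24).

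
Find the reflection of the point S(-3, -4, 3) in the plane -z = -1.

(-3, -4, -1)

n = (0, 0, -1), |n|² = 1, n·S − (-1) = -2, so t = -2/1 = -2.
Foot F = S − (-2)·n = (-3, -4, 1); the reflection is 2F − S = (-3, -4, -1).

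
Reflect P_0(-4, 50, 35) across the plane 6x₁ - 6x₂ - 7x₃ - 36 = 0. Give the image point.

With n = (6, -6, -7), the signed offset is (n·P_0 − 36)/|n|² = -605/121 = -5.
P_0' = P_0 − 2t·n = (-4, 50, 35) − (-10)·(6, -6, -7) = (56, -10, -35).

(56, -10, -35)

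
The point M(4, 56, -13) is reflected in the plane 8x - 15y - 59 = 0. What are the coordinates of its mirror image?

n = (8, -15, 0), |n|² = 289, n·M − 59 = -867, so t = -867/289 = -3.
Foot F = M − (-3)·n = (28, 11, -13); the reflection is 2F − M = (52, -34, -13).

(52, -34, -13)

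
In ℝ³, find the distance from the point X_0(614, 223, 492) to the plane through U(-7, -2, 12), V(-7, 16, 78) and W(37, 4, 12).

UV = (0, 18, 66) and UW = (44, 6, 0), so a normal is n = UV × UW = (-396, 2904, -792).
Then n·(614, 223, 492) - (-12540) = 27324.
|n| = √(156816 + 8433216 + 627264) = 3036, so the distance is |27324|/3036 = 9.

9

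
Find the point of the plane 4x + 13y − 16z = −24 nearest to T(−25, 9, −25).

(-29, -4, -9)

n = (4, 13, −16), |n|² = 441, and n·T − (-24) = 441.
t = 441/441 = 1, so the foot is T − t·n = (−25, 9, −25) − 1·(4, 13, −16) = (−29, −4, −9).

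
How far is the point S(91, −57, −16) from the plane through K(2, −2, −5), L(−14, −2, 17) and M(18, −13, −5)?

KL = (−16, 0, 22) and KM = (16, −11, 0), so a normal is n = KL × KM = (242, 352, 176).
n = (242, 352, 176); n·P − (-1100) = 242; |n| = 462; distance = 242/462 = 11/21.

11/21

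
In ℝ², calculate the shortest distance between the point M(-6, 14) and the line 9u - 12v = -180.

The normal to the line is n = (9, -12) with |n| = 15.
|n·M − (-180)| = |-222 − (-180)| = 42, so the distance is 42/15 = 14/5.

14/5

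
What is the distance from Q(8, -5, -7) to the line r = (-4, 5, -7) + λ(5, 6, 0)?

2√61

Direction vector d = (5, 6, 0).
AP = (12, -10, 0); AP·d = 0, |AP|² = 244, |d|² = 61.
distance² = |AP|² − (AP·d)²/|d|² = 244 − 0/61 = 244, so the distance is 2√61.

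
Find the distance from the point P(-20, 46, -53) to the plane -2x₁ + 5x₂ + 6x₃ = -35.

13/√65

Normal vector n = (-2, 5, 6), and n·(-20, 46, -53) - (-35) = -13.
|n| = √(4 + 25 + 36) = √65, so the distance is |-13|/√65 = 13/√65.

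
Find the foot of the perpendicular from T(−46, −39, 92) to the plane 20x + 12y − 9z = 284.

The perpendicular from T has direction n = (20, 12, −9): r = (−46, −39, 92) + λ(20, 12, −9).
Substitute into the plane: n·(T + λn) = 284 gives -2216 + 625λ = 284, so λ = 4.
Foot = (−46, −39, 92) + 4·(20, 12, −9) = (34, 9, 56).

(34, 9, 56)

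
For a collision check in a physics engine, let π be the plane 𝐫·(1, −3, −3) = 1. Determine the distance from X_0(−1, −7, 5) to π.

4/√19

d = |1·(-1) + (-3)·(-7) + (-3)·5 − 1| / √(1 + 9 + 9) = |4| / √19 = 4/√19.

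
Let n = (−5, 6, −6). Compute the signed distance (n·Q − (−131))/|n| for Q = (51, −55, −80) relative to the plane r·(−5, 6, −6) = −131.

n·Q − (-131) = 26.
|n| = √97, so the signed distance is 26√97/97.

26√97/97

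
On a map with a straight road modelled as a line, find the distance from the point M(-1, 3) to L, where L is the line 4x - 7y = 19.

44/√65

The normal to the line is n = (4, -7) with |n| = √65.
|n·M − 19| = |-25 − 19| = 44, so the distance is 44/√65.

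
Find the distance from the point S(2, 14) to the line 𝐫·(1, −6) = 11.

93/√37

d = |1·2 + (-6)·14 − 11| / √(1 + 36) = |-93|/√37 = 93√37/37.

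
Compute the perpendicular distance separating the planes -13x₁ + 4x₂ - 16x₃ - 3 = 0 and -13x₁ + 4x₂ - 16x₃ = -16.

19/21

Both planes have normal n = (-13, 4, -16), |n| = 21. Any point on the first plane is at distance |(-16) − 3|/|n| = 19/21 from the second.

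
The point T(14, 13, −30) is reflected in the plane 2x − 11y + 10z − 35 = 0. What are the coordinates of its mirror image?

(22, -31, 10)

n = (2, −11, 10), |n|² = 225, n·T − 35 = -450, so t = -450/225 = -2.
Foot F = T − (-2)·n = (18, −9, −10); the reflection is 2F − T = (22, −31, 10).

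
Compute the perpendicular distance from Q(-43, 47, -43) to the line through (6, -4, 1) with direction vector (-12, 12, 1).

Direction vector d = (-12, 12, 1).
AP = (-49, 51, -44); AP·d = 1156, |AP|² = 6938, |d|² = 289.
distance² = |AP|² − (AP·d)²/|d|² = 6938 − 1336336/289 = 2314, so the distance is √2314.

√2314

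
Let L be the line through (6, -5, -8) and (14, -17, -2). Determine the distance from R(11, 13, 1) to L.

A direction vector is d = (8, -12, 6).
AP = (5, 18, 9), and AP × d = (216, 42, -204).
|AP × d|² = 90036 and |d|² = 244, so the distance is √(90036/244) = √369 = 3√41.

3√41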